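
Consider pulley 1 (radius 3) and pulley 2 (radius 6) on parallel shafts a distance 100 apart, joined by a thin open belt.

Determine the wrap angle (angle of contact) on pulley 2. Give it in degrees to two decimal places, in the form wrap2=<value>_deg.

open belt: β = asin((r2−r1)/C) = asin(3/100) = 1.7191°
wrap1 = π − 2β = 176.5617°
wrap2 = π + 2β = 183.4383°

wrap2=183.44_deg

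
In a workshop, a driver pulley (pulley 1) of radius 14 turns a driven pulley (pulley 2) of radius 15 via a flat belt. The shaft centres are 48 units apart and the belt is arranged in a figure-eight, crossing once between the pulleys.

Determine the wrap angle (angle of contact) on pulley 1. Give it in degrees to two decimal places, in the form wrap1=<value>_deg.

wrap1=254.34_deg

crossed belt: β = asin((r1+r2)/C) = asin(29/48) = 37.1689°
wrap1 = wrap2 = π + 2β = 254.3378°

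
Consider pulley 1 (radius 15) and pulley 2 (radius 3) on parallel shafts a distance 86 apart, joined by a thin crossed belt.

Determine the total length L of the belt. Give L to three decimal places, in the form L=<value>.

L=232.330

crossed belt: β = asin((r1+r2)/C) = asin(18/86) = 12.0815°
wrap1 = wrap2 = π + 2β = 204.1629°
tangent length = C·cosβ = 84.0952
L = (r1+r2)·wrap + 2·C·cosβ = 18·3.5633 + 2·84.0952 = 232.3300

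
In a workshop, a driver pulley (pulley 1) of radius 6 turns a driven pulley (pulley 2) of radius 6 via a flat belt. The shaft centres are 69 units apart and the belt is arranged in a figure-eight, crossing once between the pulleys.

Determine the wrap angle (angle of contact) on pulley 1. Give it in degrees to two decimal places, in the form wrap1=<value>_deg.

crossed belt: β = asin((r1+r2)/C) = asin(12/69) = 10.0154°
wrap1 = wrap2 = π + 2β = 200.0308°

wrap1=200.03_deg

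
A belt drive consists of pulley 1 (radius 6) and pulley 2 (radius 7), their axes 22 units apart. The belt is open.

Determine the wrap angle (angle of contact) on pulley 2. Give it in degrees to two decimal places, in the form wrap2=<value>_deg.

wrap2=185.21_deg

open belt: β = asin((r2−r1)/C) = asin(1/22) = 2.6053°
wrap1 = π − 2β = 174.7895°
wrap2 = π + 2β = 185.2105°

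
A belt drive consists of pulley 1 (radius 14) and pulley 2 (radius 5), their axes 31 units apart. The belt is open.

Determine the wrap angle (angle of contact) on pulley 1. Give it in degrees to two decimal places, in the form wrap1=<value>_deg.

open belt: β = asin((r2−r1)/C) = asin(-9/31) = -16.8773°
wrap1 = π − 2β = 213.7545°
wrap2 = π + 2β = 146.2455°

wrap1=213.75_deg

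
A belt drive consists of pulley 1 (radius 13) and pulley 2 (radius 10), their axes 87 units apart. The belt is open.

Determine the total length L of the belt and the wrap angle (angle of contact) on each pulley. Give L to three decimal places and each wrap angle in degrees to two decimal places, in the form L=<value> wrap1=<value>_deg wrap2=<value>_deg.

open belt: β = asin((r2−r1)/C) = asin(-3/87) = -1.9761°
wrap1 = π − 2β = 183.9522°
wrap2 = π + 2β = 176.0478°
tangent length = C·cosβ = 86.9483
L = r1·wrap1 + r2·wrap2 + 2·C·cosβ = 13·3.2106 + 10·3.0726 + 2·86.9483 = 246.3601

L=246.360 wrap1=183.95_deg wrap2=176.05_deg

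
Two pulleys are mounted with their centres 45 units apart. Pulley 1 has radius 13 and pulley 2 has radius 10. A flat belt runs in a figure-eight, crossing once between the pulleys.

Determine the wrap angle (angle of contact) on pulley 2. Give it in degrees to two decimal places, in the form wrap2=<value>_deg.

crossed belt: β = asin((r1+r2)/C) = asin(23/45) = 30.7379°
wrap1 = wrap2 = π + 2β = 241.4757°

wrap2=241.48_deg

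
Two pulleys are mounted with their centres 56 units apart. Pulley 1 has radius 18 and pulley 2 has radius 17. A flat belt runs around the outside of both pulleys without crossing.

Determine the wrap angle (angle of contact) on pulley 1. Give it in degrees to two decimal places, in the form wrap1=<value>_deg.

wrap1=182.05_deg

open belt: β = asin((r2−r1)/C) = asin(-1/56) = -1.0232°
wrap1 = π − 2β = 182.0464°
wrap2 = π + 2β = 177.9536°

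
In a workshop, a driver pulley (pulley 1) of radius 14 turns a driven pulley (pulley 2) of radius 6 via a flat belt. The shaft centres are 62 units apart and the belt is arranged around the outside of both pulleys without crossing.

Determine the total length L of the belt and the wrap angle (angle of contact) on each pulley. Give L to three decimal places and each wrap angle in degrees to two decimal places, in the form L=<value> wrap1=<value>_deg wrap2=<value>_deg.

open belt: β = asin((r2−r1)/C) = asin(-8/62) = -7.4137°
wrap1 = π − 2β = 194.8273°
wrap2 = π + 2β = 165.1727°
tangent length = C·cosβ = 61.4817
L = r1·wrap1 + r2·wrap2 + 2·C·cosβ = 14·3.4004 + 6·2.8828 + 2·61.4817 = 187.8656

L=187.866 wrap1=194.83_deg wrap2=165.17_deg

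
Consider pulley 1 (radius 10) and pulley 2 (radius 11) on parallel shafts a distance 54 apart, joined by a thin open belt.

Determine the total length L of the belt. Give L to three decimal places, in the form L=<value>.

L=173.992

open belt: β = asin((r2−r1)/C) = asin(1/54) = 1.0611°
wrap1 = π − 2β = 177.8778°
wrap2 = π + 2β = 182.1222°
tangent length = C·cosβ = 53.9907
L = r1·wrap1 + r2·wrap2 + 2·C·cosβ = 10·3.1046 + 11·3.1786 + 2·53.9907 = 173.9920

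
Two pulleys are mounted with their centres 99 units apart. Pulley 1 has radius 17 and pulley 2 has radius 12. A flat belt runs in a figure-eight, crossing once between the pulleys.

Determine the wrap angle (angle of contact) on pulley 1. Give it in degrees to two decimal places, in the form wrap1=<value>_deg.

wrap1=214.07_deg

crossed belt: β = asin((r1+r2)/C) = asin(29/99) = 17.0334°
wrap1 = wrap2 = π + 2β = 214.0668°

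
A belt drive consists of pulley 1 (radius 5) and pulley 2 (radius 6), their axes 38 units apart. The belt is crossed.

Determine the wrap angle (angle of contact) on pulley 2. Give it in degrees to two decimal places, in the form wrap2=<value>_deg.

wrap2=213.65_deg

crossed belt: β = asin((r1+r2)/C) = asin(11/38) = 16.8264°
wrap1 = wrap2 = π + 2β = 213.6529°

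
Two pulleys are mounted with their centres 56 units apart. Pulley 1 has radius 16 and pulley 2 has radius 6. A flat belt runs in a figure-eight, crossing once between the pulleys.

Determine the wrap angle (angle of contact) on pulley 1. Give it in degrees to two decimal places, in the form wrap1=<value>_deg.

crossed belt: β = asin((r1+r2)/C) = asin(22/56) = 23.1324°
wrap1 = wrap2 = π + 2β = 226.2648°

wrap1=226.26_deg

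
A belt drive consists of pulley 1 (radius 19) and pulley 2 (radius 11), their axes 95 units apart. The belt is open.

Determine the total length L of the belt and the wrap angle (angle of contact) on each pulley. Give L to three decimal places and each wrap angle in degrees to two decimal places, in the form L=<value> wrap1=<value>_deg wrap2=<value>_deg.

open belt: β = asin((r2−r1)/C) = asin(-8/95) = -4.8306°
wrap1 = π − 2β = 189.6613°
wrap2 = π + 2β = 170.3387°
tangent length = C·cosβ = 94.6626
L = r1·wrap1 + r2·wrap2 + 2·C·cosβ = 19·3.3102 + 11·2.9730 + 2·94.6626 = 284.9219

L=284.922 wrap1=189.66_deg wrap2=170.34_deg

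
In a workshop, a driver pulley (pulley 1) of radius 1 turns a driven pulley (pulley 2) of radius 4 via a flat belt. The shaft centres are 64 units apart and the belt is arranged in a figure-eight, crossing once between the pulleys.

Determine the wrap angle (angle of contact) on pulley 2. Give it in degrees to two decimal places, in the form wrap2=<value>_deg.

wrap2=188.96_deg

crossed belt: β = asin((r1+r2)/C) = asin(5/64) = 4.4808°
wrap1 = wrap2 = π + 2β = 188.9616°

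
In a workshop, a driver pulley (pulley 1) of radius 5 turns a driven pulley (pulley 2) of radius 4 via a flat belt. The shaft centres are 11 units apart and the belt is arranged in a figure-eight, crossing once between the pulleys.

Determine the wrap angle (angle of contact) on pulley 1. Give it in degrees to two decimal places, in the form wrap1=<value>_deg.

wrap1=289.81_deg

crossed belt: β = asin((r1+r2)/C) = asin(9/11) = 54.9032°
wrap1 = wrap2 = π + 2β = 289.8064°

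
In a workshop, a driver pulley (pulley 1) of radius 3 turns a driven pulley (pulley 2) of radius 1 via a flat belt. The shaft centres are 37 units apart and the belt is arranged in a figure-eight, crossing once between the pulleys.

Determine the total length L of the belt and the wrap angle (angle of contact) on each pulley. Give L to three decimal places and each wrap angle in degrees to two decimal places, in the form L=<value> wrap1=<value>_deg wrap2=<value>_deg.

L=86.999 wrap1=192.41_deg wrap2=192.41_deg

crossed belt: β = asin((r1+r2)/C) = asin(4/37) = 6.2063°
wrap1 = wrap2 = π + 2β = 192.4125°
tangent length = C·cosβ = 36.7831
L = (r1+r2)·wrap + 2·C·cosβ = 4·3.3582 + 2·36.7831 = 86.9992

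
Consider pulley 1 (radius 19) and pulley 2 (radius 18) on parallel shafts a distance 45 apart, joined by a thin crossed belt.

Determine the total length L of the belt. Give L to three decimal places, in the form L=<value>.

crossed belt: β = asin((r1+r2)/C) = asin(37/45) = 55.3079°
wrap1 = wrap2 = π + 2β = 290.6157°
tangent length = C·cosβ = 25.6125
L = (r1+r2)·wrap + 2·C·cosβ = 37·5.0722 + 2·25.6125 = 238.8964

L=238.896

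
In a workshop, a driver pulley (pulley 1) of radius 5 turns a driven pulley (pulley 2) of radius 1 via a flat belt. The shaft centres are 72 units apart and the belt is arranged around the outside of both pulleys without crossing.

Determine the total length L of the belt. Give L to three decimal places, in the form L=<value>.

L=163.072

open belt: β = asin((r2−r1)/C) = asin(-4/72) = -3.1847°
wrap1 = π − 2β = 186.3695°
wrap2 = π + 2β = 173.6305°
tangent length = C·cosβ = 71.8888
L = r1·wrap1 + r2·wrap2 + 2·C·cosβ = 5·3.2528 + 1·3.0304 + 2·71.8888 = 163.0718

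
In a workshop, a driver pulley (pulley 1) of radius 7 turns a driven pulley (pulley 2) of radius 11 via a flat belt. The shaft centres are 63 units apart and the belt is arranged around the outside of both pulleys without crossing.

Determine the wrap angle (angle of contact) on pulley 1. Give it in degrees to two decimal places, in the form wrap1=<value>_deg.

wrap1=172.72_deg

open belt: β = asin((r2−r1)/C) = asin(4/63) = 3.6403°
wrap1 = π − 2β = 172.7194°
wrap2 = π + 2β = 187.2806°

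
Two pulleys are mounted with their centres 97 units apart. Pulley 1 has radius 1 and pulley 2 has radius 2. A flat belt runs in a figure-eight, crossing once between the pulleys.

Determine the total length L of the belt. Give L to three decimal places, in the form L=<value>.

L=203.518

crossed belt: β = asin((r1+r2)/C) = asin(3/97) = 1.7723°
wrap1 = wrap2 = π + 2β = 183.5446°
tangent length = C·cosβ = 96.9536
L = (r1+r2)·wrap + 2·C·cosβ = 3·3.2035 + 2·96.9536 = 203.5176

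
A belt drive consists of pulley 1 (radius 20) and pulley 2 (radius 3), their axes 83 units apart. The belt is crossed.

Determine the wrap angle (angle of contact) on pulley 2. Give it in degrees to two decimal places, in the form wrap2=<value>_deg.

crossed belt: β = asin((r1+r2)/C) = asin(23/83) = 16.0877°
wrap1 = wrap2 = π + 2β = 212.1754°

wrap2=212.18_deg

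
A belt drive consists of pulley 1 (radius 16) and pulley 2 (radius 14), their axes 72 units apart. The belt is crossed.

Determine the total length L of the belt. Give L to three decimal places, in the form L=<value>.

crossed belt: β = asin((r1+r2)/C) = asin(30/72) = 24.6243°
wrap1 = wrap2 = π + 2β = 229.2486°
tangent length = C·cosβ = 65.4523
L = (r1+r2)·wrap + 2·C·cosβ = 30·4.0011 + 2·65.4523 = 250.9389

L=250.939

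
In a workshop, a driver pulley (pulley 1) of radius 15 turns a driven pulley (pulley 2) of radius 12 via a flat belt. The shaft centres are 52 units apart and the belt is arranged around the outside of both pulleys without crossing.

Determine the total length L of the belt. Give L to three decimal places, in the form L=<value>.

open belt: β = asin((r2−r1)/C) = asin(-3/52) = -3.3074°
wrap1 = π − 2β = 186.6147°
wrap2 = π + 2β = 173.3853°
tangent length = C·cosβ = 51.9134
L = r1·wrap1 + r2·wrap2 + 2·C·cosβ = 15·3.2570 + 12·3.0261 + 2·51.9134 = 188.9961

L=188.996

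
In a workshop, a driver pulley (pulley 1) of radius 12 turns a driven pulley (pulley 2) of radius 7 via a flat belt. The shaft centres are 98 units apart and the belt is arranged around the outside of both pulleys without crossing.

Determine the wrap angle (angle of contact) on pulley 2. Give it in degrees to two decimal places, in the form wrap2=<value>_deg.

wrap2=174.15_deg

open belt: β = asin((r2−r1)/C) = asin(-5/98) = -2.9245°
wrap1 = π − 2β = 185.8490°
wrap2 = π + 2β = 174.1510°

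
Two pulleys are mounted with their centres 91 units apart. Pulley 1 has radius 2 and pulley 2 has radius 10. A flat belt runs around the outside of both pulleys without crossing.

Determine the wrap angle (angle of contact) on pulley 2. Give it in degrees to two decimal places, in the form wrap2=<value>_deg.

wrap2=190.09_deg

open belt: β = asin((r2−r1)/C) = asin(8/91) = 5.0435°
wrap1 = π − 2β = 169.9130°
wrap2 = π + 2β = 190.0870°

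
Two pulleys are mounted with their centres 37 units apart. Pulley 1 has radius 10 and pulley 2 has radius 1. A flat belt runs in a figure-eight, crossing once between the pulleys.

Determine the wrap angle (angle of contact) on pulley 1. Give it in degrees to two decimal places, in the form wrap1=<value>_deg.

crossed belt: β = asin((r1+r2)/C) = asin(11/37) = 17.2953°
wrap1 = wrap2 = π + 2β = 214.5907°

wrap1=214.59_deg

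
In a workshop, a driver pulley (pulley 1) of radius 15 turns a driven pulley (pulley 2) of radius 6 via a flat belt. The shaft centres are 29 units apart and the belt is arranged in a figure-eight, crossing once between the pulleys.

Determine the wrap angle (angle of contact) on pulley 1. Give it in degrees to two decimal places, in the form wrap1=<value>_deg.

crossed belt: β = asin((r1+r2)/C) = asin(21/29) = 46.3972°
wrap1 = wrap2 = π + 2β = 272.7944°

wrap1=272.79_deg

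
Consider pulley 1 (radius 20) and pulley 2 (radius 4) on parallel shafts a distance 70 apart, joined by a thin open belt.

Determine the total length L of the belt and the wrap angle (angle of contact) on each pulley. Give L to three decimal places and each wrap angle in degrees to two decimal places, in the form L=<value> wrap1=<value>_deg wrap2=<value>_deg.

open belt: β = asin((r2−r1)/C) = asin(-16/70) = -13.2130°
wrap1 = π − 2β = 206.4260°
wrap2 = π + 2β = 153.5740°
tangent length = C·cosβ = 68.1469
L = r1·wrap1 + r2·wrap2 + 2·C·cosβ = 20·3.6028 + 4·2.6804 + 2·68.1469 = 219.0715

L=219.072 wrap1=206.43_deg wrap2=153.57_deg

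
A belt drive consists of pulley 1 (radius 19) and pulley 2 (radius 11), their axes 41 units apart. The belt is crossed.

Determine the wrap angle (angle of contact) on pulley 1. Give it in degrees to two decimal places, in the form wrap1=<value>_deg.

crossed belt: β = asin((r1+r2)/C) = asin(30/41) = 47.0297°
wrap1 = wrap2 = π + 2β = 274.0594°

wrap1=274.06_deg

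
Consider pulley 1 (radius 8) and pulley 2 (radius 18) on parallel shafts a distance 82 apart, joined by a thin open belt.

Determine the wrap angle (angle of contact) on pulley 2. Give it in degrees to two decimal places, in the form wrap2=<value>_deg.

wrap2=194.01_deg

open belt: β = asin((r2−r1)/C) = asin(10/82) = 7.0047°
wrap1 = π − 2β = 165.9905°
wrap2 = π + 2β = 194.0095°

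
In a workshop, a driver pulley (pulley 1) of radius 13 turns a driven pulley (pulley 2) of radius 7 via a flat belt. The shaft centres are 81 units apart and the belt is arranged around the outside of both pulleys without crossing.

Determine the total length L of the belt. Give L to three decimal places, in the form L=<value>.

open belt: β = asin((r2−r1)/C) = asin(-6/81) = -4.2480°
wrap1 = π − 2β = 188.4960°
wrap2 = π + 2β = 171.5040°
tangent length = C·cosβ = 80.7775
L = r1·wrap1 + r2·wrap2 + 2·C·cosβ = 13·3.2899 + 7·2.9933 + 2·80.7775 = 225.2765

L=225.277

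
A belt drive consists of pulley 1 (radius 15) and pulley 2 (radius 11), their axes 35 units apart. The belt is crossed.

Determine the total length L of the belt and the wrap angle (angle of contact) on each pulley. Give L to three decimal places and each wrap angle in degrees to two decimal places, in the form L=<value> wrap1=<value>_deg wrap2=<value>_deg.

crossed belt: β = asin((r1+r2)/C) = asin(26/35) = 47.9754°
wrap1 = wrap2 = π + 2β = 275.9507°
tangent length = C·cosβ = 23.4307
L = (r1+r2)·wrap + 2·C·cosβ = 26·4.8162 + 2·23.4307 = 172.0840

L=172.084 wrap1=275.95_deg wrap2=275.95_deg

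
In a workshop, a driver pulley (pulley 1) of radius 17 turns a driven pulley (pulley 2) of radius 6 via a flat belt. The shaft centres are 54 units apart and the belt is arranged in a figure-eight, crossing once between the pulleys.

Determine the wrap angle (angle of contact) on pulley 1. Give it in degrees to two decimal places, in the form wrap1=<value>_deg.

wrap1=230.42_deg

crossed belt: β = asin((r1+r2)/C) = asin(23/54) = 25.2093°
wrap1 = wrap2 = π + 2β = 230.4186°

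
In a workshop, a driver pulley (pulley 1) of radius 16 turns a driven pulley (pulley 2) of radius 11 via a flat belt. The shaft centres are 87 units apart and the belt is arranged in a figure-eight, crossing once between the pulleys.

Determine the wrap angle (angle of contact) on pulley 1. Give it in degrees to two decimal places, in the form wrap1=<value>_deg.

wrap1=216.16_deg

crossed belt: β = asin((r1+r2)/C) = asin(27/87) = 18.0800°
wrap1 = wrap2 = π + 2β = 216.1600°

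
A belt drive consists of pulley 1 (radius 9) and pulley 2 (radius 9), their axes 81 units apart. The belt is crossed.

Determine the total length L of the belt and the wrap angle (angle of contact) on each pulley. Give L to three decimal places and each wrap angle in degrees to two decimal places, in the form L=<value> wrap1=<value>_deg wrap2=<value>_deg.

L=222.565 wrap1=205.68_deg wrap2=205.68_deg

crossed belt: β = asin((r1+r2)/C) = asin(18/81) = 12.8396°
wrap1 = wrap2 = π + 2β = 205.6792°
tangent length = C·cosβ = 78.9747
L = (r1+r2)·wrap + 2·C·cosβ = 18·3.5898 + 2·78.9747 = 222.5654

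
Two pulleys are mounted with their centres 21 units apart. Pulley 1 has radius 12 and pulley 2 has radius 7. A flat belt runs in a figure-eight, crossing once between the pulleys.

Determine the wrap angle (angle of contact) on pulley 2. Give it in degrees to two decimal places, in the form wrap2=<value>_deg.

crossed belt: β = asin((r1+r2)/C) = asin(19/21) = 64.7912°
wrap1 = wrap2 = π + 2β = 309.5825°

wrap2=309.58_deg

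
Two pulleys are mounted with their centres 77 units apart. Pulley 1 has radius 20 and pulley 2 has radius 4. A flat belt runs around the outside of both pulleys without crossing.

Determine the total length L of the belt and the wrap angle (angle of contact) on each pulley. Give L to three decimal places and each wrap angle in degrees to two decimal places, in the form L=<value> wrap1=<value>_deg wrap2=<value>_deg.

L=232.735 wrap1=203.99_deg wrap2=156.01_deg

open belt: β = asin((r2−r1)/C) = asin(-16/77) = -11.9930°
wrap1 = π − 2β = 203.9860°
wrap2 = π + 2β = 156.0140°
tangent length = C·cosβ = 75.3193
L = r1·wrap1 + r2·wrap2 + 2·C·cosβ = 20·3.5602 + 4·2.7230 + 2·75.3193 = 232.7350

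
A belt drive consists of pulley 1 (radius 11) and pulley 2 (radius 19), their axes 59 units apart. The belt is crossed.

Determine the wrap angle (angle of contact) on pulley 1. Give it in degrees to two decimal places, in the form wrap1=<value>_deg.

wrap1=241.12_deg

crossed belt: β = asin((r1+r2)/C) = asin(30/59) = 30.5623°
wrap1 = wrap2 = π + 2β = 241.1246°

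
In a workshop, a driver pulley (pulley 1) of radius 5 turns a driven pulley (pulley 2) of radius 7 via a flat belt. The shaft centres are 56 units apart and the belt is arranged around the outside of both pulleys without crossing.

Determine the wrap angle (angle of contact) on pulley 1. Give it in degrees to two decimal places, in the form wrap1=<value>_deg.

wrap1=175.91_deg

open belt: β = asin((r2−r1)/C) = asin(2/56) = 2.0467°
wrap1 = π − 2β = 175.9066°
wrap2 = π + 2β = 184.0934°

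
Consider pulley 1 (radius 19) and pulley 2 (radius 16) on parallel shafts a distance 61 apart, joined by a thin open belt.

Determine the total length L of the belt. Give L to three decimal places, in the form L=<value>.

L=232.103

open belt: β = asin((r2−r1)/C) = asin(-3/61) = -2.8190°
wrap1 = π − 2β = 185.6379°
wrap2 = π + 2β = 174.3621°
tangent length = C·cosβ = 60.9262
L = r1·wrap1 + r2·wrap2 + 2·C·cosβ = 19·3.2400 + 16·3.0432 + 2·60.9262 = 232.1033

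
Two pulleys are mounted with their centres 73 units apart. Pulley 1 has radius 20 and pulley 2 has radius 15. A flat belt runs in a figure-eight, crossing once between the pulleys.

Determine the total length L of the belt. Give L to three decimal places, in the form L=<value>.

crossed belt: β = asin((r1+r2)/C) = asin(35/73) = 28.6496°
wrap1 = wrap2 = π + 2β = 237.2992°
tangent length = C·cosβ = 64.0625
L = (r1+r2)·wrap + 2·C·cosβ = 35·4.1417 + 2·64.0625 = 273.0828

L=273.083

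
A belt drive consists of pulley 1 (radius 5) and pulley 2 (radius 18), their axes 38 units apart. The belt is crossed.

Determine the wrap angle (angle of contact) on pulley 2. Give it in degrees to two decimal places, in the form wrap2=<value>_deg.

wrap2=254.50_deg

crossed belt: β = asin((r1+r2)/C) = asin(23/38) = 37.2478°
wrap1 = wrap2 = π + 2β = 254.4956°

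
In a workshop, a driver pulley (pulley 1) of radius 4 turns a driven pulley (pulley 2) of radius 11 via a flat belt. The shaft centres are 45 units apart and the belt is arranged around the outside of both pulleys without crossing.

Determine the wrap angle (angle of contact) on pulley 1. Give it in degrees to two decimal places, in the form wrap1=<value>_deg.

open belt: β = asin((r2−r1)/C) = asin(7/45) = 8.9490°
wrap1 = π − 2β = 162.1020°
wrap2 = π + 2β = 197.8980°

wrap1=162.10_deg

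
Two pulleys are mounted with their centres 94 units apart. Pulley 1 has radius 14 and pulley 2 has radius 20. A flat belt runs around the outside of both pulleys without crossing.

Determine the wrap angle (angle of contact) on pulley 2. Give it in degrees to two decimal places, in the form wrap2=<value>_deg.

wrap2=187.32_deg

open belt: β = asin((r2−r1)/C) = asin(6/94) = 3.6597°
wrap1 = π − 2β = 172.6807°
wrap2 = π + 2β = 187.3193°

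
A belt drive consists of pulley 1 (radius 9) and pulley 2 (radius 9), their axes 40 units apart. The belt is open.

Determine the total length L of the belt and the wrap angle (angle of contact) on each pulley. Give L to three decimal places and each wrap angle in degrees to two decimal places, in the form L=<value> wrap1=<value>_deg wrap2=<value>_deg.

L=136.549 wrap1=180.00_deg wrap2=180.00_deg

open belt: β = asin((r2−r1)/C) = asin(0/40) = 0.0000°
wrap1 = π − 2β = 180.0000°
wrap2 = π + 2β = 180.0000°
tangent length = C·cosβ = 40.0000
L = r1·wrap1 + r2·wrap2 + 2·C·cosβ = 9·3.1416 + 9·3.1416 + 2·40.0000 = 136.5487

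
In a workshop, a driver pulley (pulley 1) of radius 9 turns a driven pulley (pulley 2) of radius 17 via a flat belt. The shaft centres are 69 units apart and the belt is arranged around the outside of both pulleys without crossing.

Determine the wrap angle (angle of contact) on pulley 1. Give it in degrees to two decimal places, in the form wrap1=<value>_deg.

open belt: β = asin((r2−r1)/C) = asin(8/69) = 6.6580°
wrap1 = π − 2β = 166.6841°
wrap2 = π + 2β = 193.3159°

wrap1=166.68_deg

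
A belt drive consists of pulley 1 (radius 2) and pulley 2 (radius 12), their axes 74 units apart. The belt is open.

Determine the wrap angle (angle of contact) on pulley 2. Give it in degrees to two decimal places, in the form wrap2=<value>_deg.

open belt: β = asin((r2−r1)/C) = asin(10/74) = 7.7664°
wrap1 = π − 2β = 164.4671°
wrap2 = π + 2β = 195.5329°

wrap2=195.53_deg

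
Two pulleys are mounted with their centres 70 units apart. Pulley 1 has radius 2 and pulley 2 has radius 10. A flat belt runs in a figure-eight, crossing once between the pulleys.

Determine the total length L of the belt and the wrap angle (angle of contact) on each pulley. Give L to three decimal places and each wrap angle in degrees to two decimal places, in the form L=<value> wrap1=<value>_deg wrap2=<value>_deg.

crossed belt: β = asin((r1+r2)/C) = asin(12/70) = 9.8709°
wrap1 = wrap2 = π + 2β = 199.7418°
tangent length = C·cosβ = 68.9638
L = (r1+r2)·wrap + 2·C·cosβ = 12·3.4862 + 2·68.9638 = 179.7613

L=179.761 wrap1=199.74_deg wrap2=199.74_deg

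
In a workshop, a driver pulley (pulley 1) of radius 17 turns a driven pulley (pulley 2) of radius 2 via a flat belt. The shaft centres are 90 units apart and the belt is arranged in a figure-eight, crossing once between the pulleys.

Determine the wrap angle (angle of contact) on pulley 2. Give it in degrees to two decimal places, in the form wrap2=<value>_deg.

crossed belt: β = asin((r1+r2)/C) = asin(19/90) = 12.1875°
wrap1 = wrap2 = π + 2β = 204.3749°

wrap2=204.37_deg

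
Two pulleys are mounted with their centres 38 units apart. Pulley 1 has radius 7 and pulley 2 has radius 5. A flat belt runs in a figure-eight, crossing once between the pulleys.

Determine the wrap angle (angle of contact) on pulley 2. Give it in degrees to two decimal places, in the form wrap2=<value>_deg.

wrap2=216.82_deg

crossed belt: β = asin((r1+r2)/C) = asin(12/38) = 18.4085°
wrap1 = wrap2 = π + 2β = 216.8170°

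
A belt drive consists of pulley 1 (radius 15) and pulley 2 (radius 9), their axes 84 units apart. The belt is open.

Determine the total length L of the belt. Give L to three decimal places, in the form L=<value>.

L=243.827

open belt: β = asin((r2−r1)/C) = asin(-6/84) = -4.0960°
wrap1 = π − 2β = 188.1921°
wrap2 = π + 2β = 171.8079°
tangent length = C·cosβ = 83.7854
L = r1·wrap1 + r2·wrap2 + 2·C·cosβ = 15·3.2846 + 9·2.9986 + 2·83.7854 = 243.8270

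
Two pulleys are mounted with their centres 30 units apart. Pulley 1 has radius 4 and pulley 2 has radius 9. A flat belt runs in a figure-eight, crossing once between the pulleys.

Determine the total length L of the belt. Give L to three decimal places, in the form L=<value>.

L=106.568

crossed belt: β = asin((r1+r2)/C) = asin(13/30) = 25.6793°
wrap1 = wrap2 = π + 2β = 231.3586°
tangent length = C·cosβ = 27.0370
L = (r1+r2)·wrap + 2·C·cosβ = 13·4.0380 + 2·27.0370 = 106.5676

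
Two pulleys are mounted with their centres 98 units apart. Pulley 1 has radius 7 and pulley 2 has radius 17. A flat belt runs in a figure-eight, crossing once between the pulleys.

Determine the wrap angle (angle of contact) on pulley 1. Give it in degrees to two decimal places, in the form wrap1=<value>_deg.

crossed belt: β = asin((r1+r2)/C) = asin(24/98) = 14.1758°
wrap1 = wrap2 = π + 2β = 208.3516°

wrap1=208.35_deg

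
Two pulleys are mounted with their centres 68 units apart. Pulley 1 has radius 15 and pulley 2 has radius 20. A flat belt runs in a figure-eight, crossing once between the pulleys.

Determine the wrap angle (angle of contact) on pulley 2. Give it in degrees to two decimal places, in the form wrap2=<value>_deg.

wrap2=241.96_deg

crossed belt: β = asin((r1+r2)/C) = asin(35/68) = 30.9778°
wrap1 = wrap2 = π + 2β = 241.9556°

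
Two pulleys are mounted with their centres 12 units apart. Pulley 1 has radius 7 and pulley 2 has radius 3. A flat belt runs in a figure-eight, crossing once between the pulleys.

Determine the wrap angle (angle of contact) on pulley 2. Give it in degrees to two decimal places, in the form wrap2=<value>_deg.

wrap2=292.89_deg

crossed belt: β = asin((r1+r2)/C) = asin(10/12) = 56.4427°
wrap1 = wrap2 = π + 2β = 292.8854°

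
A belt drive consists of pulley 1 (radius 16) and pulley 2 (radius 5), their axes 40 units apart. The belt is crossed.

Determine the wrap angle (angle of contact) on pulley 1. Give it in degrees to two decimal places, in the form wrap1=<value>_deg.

crossed belt: β = asin((r1+r2)/C) = asin(21/40) = 31.6682°
wrap1 = wrap2 = π + 2β = 243.3365°

wrap1=243.34_deg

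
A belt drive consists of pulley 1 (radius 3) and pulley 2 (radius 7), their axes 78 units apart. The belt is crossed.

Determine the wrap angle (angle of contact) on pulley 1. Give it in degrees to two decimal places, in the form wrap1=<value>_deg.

wrap1=194.73_deg

crossed belt: β = asin((r1+r2)/C) = asin(10/78) = 7.3659°
wrap1 = wrap2 = π + 2β = 194.7318°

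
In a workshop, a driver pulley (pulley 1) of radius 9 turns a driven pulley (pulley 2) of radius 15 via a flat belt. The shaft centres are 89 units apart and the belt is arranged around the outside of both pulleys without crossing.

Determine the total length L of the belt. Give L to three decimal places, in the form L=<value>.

L=253.803

open belt: β = asin((r2−r1)/C) = asin(6/89) = 3.8656°
wrap1 = π − 2β = 172.2689°
wrap2 = π + 2β = 187.7311°
tangent length = C·cosβ = 88.7975
L = r1·wrap1 + r2·wrap2 + 2·C·cosβ = 9·3.0067 + 15·3.2765 + 2·88.7975 = 253.8029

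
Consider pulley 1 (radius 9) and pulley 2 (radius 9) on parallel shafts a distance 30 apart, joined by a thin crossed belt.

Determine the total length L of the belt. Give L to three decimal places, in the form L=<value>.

L=127.715

crossed belt: β = asin((r1+r2)/C) = asin(18/30) = 36.8699°
wrap1 = wrap2 = π + 2β = 253.7398°
tangent length = C·cosβ = 24.0000
L = (r1+r2)·wrap + 2·C·cosβ = 18·4.4286 + 2·24.0000 = 127.7147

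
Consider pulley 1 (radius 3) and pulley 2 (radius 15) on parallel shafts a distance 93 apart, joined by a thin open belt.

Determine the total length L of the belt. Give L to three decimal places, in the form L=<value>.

L=244.099

open belt: β = asin((r2−r1)/C) = asin(12/93) = 7.4137°
wrap1 = π − 2β = 165.1727°
wrap2 = π + 2β = 194.8273°
tangent length = C·cosβ = 92.2226
L = r1·wrap1 + r2·wrap2 + 2·C·cosβ = 3·2.8828 + 15·3.4004 + 2·92.2226 = 244.0992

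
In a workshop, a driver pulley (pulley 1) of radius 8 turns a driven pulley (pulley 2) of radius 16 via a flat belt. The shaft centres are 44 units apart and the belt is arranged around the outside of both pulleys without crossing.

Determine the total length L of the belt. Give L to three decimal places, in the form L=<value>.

L=164.857

open belt: β = asin((r2−r1)/C) = asin(8/44) = 10.4757°
wrap1 = π − 2β = 159.0486°
wrap2 = π + 2β = 200.9514°
tangent length = C·cosβ = 43.2666
L = r1·wrap1 + r2·wrap2 + 2·C·cosβ = 8·2.7759 + 16·3.5073 + 2·43.2666 = 164.8568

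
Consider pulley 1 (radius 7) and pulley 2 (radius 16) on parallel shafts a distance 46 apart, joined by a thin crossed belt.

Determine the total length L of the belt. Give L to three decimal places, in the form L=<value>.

crossed belt: β = asin((r1+r2)/C) = asin(23/46) = 30.0000°
wrap1 = wrap2 = π + 2β = 240.0000°
tangent length = C·cosβ = 39.8372
L = (r1+r2)·wrap + 2·C·cosβ = 23·4.1888 + 2·39.8372 = 176.0165

L=176.017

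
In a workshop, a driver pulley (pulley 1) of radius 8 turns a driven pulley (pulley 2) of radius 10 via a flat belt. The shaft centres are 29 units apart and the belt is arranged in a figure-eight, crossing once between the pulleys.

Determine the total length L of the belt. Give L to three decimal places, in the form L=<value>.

L=126.130

crossed belt: β = asin((r1+r2)/C) = asin(18/29) = 38.3665°
wrap1 = wrap2 = π + 2β = 256.7330°
tangent length = C·cosβ = 22.7376
L = (r1+r2)·wrap + 2·C·cosβ = 18·4.4808 + 2·22.7376 = 126.1303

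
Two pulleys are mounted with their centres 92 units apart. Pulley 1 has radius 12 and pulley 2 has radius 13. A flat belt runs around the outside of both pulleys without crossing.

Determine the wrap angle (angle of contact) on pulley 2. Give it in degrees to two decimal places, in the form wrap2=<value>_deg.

open belt: β = asin((r2−r1)/C) = asin(1/92) = 0.6228°
wrap1 = π − 2β = 178.7544°
wrap2 = π + 2β = 181.2456°

wrap2=181.25_deg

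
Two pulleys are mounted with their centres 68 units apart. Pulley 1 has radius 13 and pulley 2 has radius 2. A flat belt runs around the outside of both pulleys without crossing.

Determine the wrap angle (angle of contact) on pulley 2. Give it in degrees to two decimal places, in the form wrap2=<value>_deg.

open belt: β = asin((r2−r1)/C) = asin(-11/68) = -9.3093°
wrap1 = π − 2β = 198.6187°
wrap2 = π + 2β = 161.3813°

wrap2=161.38_deg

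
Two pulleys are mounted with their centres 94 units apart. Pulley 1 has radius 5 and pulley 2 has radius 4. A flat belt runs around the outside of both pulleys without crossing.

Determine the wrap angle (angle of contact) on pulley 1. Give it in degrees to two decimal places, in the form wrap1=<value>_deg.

wrap1=181.22_deg

open belt: β = asin((r2−r1)/C) = asin(-1/94) = -0.6095°
wrap1 = π − 2β = 181.2191°
wrap2 = π + 2β = 178.7809°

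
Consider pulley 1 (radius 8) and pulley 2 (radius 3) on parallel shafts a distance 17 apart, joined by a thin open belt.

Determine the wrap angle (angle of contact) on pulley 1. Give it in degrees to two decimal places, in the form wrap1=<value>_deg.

open belt: β = asin((r2−r1)/C) = asin(-5/17) = -17.1046°
wrap1 = π − 2β = 214.2093°
wrap2 = π + 2β = 145.7907°

wrap1=214.21_deg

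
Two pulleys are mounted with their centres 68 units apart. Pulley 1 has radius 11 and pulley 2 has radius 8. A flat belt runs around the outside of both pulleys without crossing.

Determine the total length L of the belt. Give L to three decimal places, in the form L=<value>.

L=195.823

open belt: β = asin((r2−r1)/C) = asin(-3/68) = -2.5286°
wrap1 = π − 2β = 185.0572°
wrap2 = π + 2β = 174.9428°
tangent length = C·cosβ = 67.9338
L = r1·wrap1 + r2·wrap2 + 2·C·cosβ = 11·3.2299 + 8·3.0533 + 2·67.9338 = 195.8226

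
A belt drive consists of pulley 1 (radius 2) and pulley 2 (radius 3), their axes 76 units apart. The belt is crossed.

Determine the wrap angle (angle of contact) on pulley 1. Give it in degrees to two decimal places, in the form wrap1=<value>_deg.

wrap1=187.54_deg

crossed belt: β = asin((r1+r2)/C) = asin(5/76) = 3.7722°
wrap1 = wrap2 = π + 2β = 187.5444°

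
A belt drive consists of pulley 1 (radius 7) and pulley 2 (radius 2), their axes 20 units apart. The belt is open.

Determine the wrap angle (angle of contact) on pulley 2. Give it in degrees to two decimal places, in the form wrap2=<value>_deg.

wrap2=151.04_deg

open belt: β = asin((r2−r1)/C) = asin(-5/20) = -14.4775°
wrap1 = π − 2β = 208.9550°
wrap2 = π + 2β = 151.0450°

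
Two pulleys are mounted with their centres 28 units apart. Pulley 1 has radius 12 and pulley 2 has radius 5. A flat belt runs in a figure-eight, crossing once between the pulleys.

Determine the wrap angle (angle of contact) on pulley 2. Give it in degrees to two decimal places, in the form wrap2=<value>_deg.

crossed belt: β = asin((r1+r2)/C) = asin(17/28) = 37.3832°
wrap1 = wrap2 = π + 2β = 254.7664°

wrap2=254.77_deg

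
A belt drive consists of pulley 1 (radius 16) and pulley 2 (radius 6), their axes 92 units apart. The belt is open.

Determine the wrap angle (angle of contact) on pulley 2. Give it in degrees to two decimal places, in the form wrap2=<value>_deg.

open belt: β = asin((r2−r1)/C) = asin(-10/92) = -6.2401°
wrap1 = π − 2β = 192.4803°
wrap2 = π + 2β = 167.5197°

wrap2=167.52_deg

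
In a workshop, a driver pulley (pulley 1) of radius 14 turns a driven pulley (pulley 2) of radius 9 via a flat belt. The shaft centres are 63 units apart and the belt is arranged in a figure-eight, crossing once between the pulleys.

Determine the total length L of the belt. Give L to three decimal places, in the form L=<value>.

crossed belt: β = asin((r1+r2)/C) = asin(23/63) = 21.4125°
wrap1 = wrap2 = π + 2β = 222.8249°
tangent length = C·cosβ = 58.6515
L = (r1+r2)·wrap + 2·C·cosβ = 23·3.8890 + 2·58.6515 = 206.7507

L=206.751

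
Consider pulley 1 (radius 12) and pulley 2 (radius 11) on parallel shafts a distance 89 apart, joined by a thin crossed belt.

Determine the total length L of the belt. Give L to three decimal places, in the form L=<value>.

L=256.234

crossed belt: β = asin((r1+r2)/C) = asin(23/89) = 14.9767°
wrap1 = wrap2 = π + 2β = 209.9535°
tangent length = C·cosβ = 85.9767
L = (r1+r2)·wrap + 2·C·cosβ = 23·3.6644 + 2·85.9767 = 256.2342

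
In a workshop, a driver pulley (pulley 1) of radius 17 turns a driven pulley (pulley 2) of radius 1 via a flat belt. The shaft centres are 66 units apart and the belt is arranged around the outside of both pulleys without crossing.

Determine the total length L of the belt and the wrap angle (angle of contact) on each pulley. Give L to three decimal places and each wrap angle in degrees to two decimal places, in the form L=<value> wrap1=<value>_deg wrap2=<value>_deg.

open belt: β = asin((r2−r1)/C) = asin(-16/66) = -14.0297°
wrap1 = π − 2β = 208.0593°
wrap2 = π + 2β = 151.9407°
tangent length = C·cosβ = 64.0312
L = r1·wrap1 + r2·wrap2 + 2·C·cosβ = 17·3.6313 + 1·2.6519 + 2·64.0312 = 192.4468

L=192.447 wrap1=208.06_deg wrap2=151.94_deg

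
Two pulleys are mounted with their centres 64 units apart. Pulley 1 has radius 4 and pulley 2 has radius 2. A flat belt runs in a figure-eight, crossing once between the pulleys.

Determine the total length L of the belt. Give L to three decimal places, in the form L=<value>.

crossed belt: β = asin((r1+r2)/C) = asin(6/64) = 5.3794°
wrap1 = wrap2 = π + 2β = 190.7588°
tangent length = C·cosβ = 63.7181
L = (r1+r2)·wrap + 2·C·cosβ = 6·3.3294 + 2·63.7181 = 147.4125

L=147.412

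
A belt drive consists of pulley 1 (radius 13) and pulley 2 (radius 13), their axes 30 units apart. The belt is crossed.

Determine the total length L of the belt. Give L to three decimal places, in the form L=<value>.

crossed belt: β = asin((r1+r2)/C) = asin(26/30) = 60.0736°
wrap1 = wrap2 = π + 2β = 300.1471°
tangent length = C·cosβ = 14.9666
L = (r1+r2)·wrap + 2·C·cosβ = 26·5.2386 + 2·14.9666 = 166.1357

L=166.136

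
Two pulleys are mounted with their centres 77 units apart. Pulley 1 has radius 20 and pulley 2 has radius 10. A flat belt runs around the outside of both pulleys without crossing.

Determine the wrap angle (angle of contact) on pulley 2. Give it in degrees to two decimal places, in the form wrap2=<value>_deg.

wrap2=165.08_deg

open belt: β = asin((r2−r1)/C) = asin(-10/77) = -7.4621°
wrap1 = π − 2β = 194.9242°
wrap2 = π + 2β = 165.0758°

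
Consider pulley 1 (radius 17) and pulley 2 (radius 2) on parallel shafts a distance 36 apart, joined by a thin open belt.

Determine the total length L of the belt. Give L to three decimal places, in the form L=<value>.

L=138.036

open belt: β = asin((r2−r1)/C) = asin(-15/36) = -24.6243°
wrap1 = π − 2β = 229.2486°
wrap2 = π + 2β = 130.7514°
tangent length = C·cosβ = 32.7261
L = r1·wrap1 + r2·wrap2 + 2·C·cosβ = 17·4.0011 + 2·2.2820 + 2·32.7261 = 138.0358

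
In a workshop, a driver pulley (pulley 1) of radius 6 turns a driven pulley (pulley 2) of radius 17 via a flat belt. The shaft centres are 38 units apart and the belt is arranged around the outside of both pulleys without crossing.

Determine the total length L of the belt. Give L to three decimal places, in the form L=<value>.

open belt: β = asin((r2−r1)/C) = asin(11/38) = 16.8264°
wrap1 = π − 2β = 146.3471°
wrap2 = π + 2β = 213.6529°
tangent length = C·cosβ = 36.3731
L = r1·wrap1 + r2·wrap2 + 2·C·cosβ = 6·2.5542 + 17·3.7289 + 2·36.3731 = 151.4637

L=151.464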